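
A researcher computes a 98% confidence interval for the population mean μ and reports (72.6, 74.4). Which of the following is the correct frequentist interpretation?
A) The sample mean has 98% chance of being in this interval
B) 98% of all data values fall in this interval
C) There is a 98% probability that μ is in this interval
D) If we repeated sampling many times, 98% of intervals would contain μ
D

A) Wrong — x̄ is observed and sits in the interval by construction.
B) Wrong — a CI is about the parameter μ, not individual data values.
C) Wrong — μ is fixed; the randomness lives in the interval, not in μ.
D) Correct — this is the frequentist long-run coverage interpretation.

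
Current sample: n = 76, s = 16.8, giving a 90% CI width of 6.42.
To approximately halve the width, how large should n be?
n ≈ 304

CI width ∝ 1/√n
To reduce width by factor 2, need √n to grow by 2 → need 2² = 4 times as many samples.

Current: n = 76, width = 6.42
New: n = 304, width ≈ 3.18

Width reduced by factor of 6.42/3.18 = 2.02.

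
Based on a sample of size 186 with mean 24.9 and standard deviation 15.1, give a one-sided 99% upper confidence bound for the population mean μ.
μ ≤ 27.50

Upper bound (one-sided):
t* = 2.347 (one-sided for 99%)
Upper bound = x̄ + t* · s/√n = 24.9 + 2.347 · 15.1/√186 = 27.50

We are 99% confident that μ ≤ 27.50.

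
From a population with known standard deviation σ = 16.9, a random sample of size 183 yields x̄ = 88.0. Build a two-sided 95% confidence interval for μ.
(85.55, 90.45)

z-interval (σ known):
z* = 1.960 for 95% confidence

Margin of error = z* · σ/√n = 1.960 · 16.9/√183 = 2.45

CI: (88.0 - 2.45, 88.0 + 2.45) = (85.55, 90.45)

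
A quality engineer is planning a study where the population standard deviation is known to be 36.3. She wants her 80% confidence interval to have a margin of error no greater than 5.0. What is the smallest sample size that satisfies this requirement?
n ≥ 87

For margin E ≤ 5.0:
n ≥ (z* · σ / E)²
n ≥ (1.282 · 36.3 / 5.0)²
n ≥ 86.63

Minimum n = 87 (rounding up)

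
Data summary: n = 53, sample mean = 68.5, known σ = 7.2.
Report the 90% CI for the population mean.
(66.87, 70.13)

z-interval (σ known):
z* = 1.645 for 90% confidence

Margin of error = z* · σ/√n = 1.645 · 7.2/√53 = 1.63

CI: (68.5 - 1.63, 68.5 + 1.63) = (66.87, 70.13)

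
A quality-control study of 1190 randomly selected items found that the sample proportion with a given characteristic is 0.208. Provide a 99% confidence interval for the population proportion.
(0.178, 0.238)

Proportion CI:
SE = √(p̂(1-p̂)/n) = √(0.208 · 0.792 / 1190) = 0.01177

z* = 2.576
Margin = z* · SE = 2.576 · 0.01177 = 0.0303

CI: 0.208 ± 0.0303 = (0.178, 0.238)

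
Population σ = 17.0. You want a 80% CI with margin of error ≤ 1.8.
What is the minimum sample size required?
n ≥ 147

For margin E ≤ 1.8:
n ≥ (z* · σ / E)²
n ≥ (1.282 · 17.0 / 1.8)²
n ≥ 146.60

Minimum n = 147 (rounding up)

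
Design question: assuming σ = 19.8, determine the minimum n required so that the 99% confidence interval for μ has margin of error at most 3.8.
n ≥ 181

For margin E ≤ 3.8:
n ≥ (z* · σ / E)²
n ≥ (2.576 · 19.8 / 3.8)²
n ≥ 180.16

Minimum n = 181 (rounding up)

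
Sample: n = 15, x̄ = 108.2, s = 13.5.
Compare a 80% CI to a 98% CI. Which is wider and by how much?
98% CI is wider by 8.91

df = 14
80% CI: t* = 1.345, (103.51, 112.89), width = 2 · t* · s/√n = 9.38
98% CI: t* = 2.624, (99.05, 117.35), width = 2 · t* · s/√n = 18.29

The 98% CI is wider by 18.29 - 9.38 = 8.91.
Higher confidence requires a wider interval.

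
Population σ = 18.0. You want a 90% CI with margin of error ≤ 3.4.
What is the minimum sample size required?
n ≥ 76

For margin E ≤ 3.4:
n ≥ (z* · σ / E)²
n ≥ (1.645 · 18.0 / 3.4)²
n ≥ 75.84

Minimum n = 76 (rounding up)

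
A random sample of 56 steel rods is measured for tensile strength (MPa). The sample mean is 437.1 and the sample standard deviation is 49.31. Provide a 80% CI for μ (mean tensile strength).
(428.55, 445.65)

t-interval (σ unknown):
df = n - 1 = 55
t* = 1.297 for 80% confidence

Margin of error = t* · s/√n = 1.297 · 49.31/√56 = 8.55

CI: (428.55, 445.65)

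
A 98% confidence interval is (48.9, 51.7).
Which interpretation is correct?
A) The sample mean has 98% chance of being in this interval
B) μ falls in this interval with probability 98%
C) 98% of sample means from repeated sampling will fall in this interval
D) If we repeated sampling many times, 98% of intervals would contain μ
D

A) Wrong — x̄ is observed and sits in the interval by construction.
B) Wrong — μ is fixed; the randomness lives in the interval, not in μ.
C) Wrong — coverage applies to intervals containing μ, not to future x̄ values.
D) Correct — this is the frequentist long-run coverage interpretation.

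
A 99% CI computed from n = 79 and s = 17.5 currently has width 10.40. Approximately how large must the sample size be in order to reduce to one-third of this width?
n ≈ 711

CI width ∝ 1/√n
To reduce width by factor 3, need √n to grow by 3 → need 3² = 9 times as many samples.

Current: n = 79, width = 10.40
New: n = 711, width ≈ 3.39

Width reduced by factor of 10.40/3.39 = 3.07.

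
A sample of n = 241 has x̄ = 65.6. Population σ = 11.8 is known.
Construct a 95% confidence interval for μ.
(64.11, 67.09)

z-interval (σ known):
z* = 1.960 for 95% confidence

Margin of error = z* · σ/√n = 1.960 · 11.8/√241 = 1.49

CI: (65.6 - 1.49, 65.6 + 1.49) = (64.11, 67.09)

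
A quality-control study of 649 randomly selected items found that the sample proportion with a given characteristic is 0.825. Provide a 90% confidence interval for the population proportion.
(0.800, 0.850)

Proportion CI:
SE = √(p̂(1-p̂)/n) = √(0.825 · 0.175 / 649) = 0.01492

z* = 1.645
Margin = z* · SE = 1.645 · 0.01492 = 0.0245

CI: 0.825 ± 0.0245 = (0.800, 0.850)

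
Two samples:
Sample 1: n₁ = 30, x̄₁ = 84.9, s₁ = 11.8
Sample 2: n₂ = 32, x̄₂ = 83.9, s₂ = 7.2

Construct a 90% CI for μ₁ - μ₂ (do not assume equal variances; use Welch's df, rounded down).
(-3.20, 5.20)

Difference: x̄₁ - x̄₂ = 1.00
SE = √(s₁²/n₁ + s₂²/n₂) = √(11.8²/30 + 7.2²/32) = 2.5023
df = 47.38 → 47 (Welch–Satterthwaite, rounded down)
t* = 1.678

CI: 1.00 ± 1.678 · 2.5023 = 1.00 ± 4.20 = (-3.20, 5.20)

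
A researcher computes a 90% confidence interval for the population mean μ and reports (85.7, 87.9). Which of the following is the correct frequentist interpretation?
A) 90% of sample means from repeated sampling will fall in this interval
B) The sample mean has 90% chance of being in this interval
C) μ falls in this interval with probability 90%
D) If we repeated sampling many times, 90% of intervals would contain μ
D

A) Wrong — coverage applies to intervals containing μ, not to future x̄ values.
B) Wrong — x̄ is observed and sits in the interval by construction.
C) Wrong — μ is fixed; the randomness lives in the interval, not in μ.
D) Correct — this is the frequentist long-run coverage interpretation.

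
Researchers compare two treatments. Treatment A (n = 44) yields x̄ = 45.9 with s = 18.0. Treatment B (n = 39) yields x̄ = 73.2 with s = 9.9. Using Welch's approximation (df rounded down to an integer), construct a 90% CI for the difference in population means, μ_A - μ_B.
(-32.54, -22.06)

Difference: x̄₁ - x̄₂ = -27.30
SE = √(s₁²/n₁ + s₂²/n₂) = √(18.0²/44 + 9.9²/39) = 3.1427
df = 68.35 → 68 (Welch–Satterthwaite, rounded down)
t* = 1.668

CI: -27.30 ± 1.668 · 3.1427 = -27.30 ± 5.24 = (-32.54, -22.06)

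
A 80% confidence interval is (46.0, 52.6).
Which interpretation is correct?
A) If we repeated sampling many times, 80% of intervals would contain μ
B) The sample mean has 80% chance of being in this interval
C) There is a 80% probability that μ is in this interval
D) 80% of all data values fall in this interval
A

A) Correct — this is the frequentist long-run coverage interpretation.
B) Wrong — x̄ is observed and sits in the interval by construction.
C) Wrong — μ is fixed; the randomness lives in the interval, not in μ.
D) Wrong — a CI is about the parameter μ, not individual data values.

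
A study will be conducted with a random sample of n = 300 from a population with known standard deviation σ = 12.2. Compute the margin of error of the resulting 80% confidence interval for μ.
Margin of error = 0.90

Margin of error = z* · σ/√n
= 1.282 · 12.2/√300
= 1.282 · 12.2/17.3205
= 0.90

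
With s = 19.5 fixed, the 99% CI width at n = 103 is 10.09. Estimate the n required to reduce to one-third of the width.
n ≈ 927

CI width ∝ 1/√n
To reduce width by factor 3, need √n to grow by 3 → need 3² = 9 times as many samples.

Current: n = 103, width = 10.09
New: n = 927, width ≈ 3.31

Width reduced by factor of 10.09/3.31 = 3.05.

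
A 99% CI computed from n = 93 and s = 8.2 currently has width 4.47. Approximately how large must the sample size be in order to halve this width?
n ≈ 372

CI width ∝ 1/√n
To reduce width by factor 2, need √n to grow by 2 → need 2² = 4 times as many samples.

Current: n = 93, width = 4.47
New: n = 372, width ≈ 2.20

Width reduced by factor of 4.47/2.20 = 2.03.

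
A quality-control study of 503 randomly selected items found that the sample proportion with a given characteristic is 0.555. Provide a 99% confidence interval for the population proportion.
(0.498, 0.612)

Proportion CI:
SE = √(p̂(1-p̂)/n) = √(0.555 · 0.445 / 503) = 0.02216

z* = 2.576
Margin = z* · SE = 2.576 · 0.02216 = 0.0571

CI: 0.555 ± 0.0571 = (0.498, 0.612)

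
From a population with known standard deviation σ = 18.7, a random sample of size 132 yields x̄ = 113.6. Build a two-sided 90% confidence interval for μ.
(110.92, 116.28)

z-interval (σ known):
z* = 1.645 for 90% confidence

Margin of error = z* · σ/√n = 1.645 · 18.7/√132 = 2.68

CI: (113.6 - 2.68, 113.6 + 2.68) = (110.92, 116.28)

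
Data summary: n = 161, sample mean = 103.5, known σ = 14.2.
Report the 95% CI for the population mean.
(101.31, 105.69)

z-interval (σ known):
z* = 1.960 for 95% confidence

Margin of error = z* · σ/√n = 1.960 · 14.2/√161 = 2.19

CI: (103.5 - 2.19, 103.5 + 2.19) = (101.31, 105.69)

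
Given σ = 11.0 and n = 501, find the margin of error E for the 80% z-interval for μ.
Margin of error = 0.63

Margin of error = z* · σ/√n
= 1.282 · 11.0/√501
= 1.282 · 11.0/22.3830
= 0.63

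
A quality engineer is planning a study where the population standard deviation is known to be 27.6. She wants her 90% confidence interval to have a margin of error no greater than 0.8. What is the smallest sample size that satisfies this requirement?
n ≥ 3221

For margin E ≤ 0.8:
n ≥ (z* · σ / E)²
n ≥ (1.645 · 27.6 / 0.8)²
n ≥ 3220.85

Minimum n = 3221 (rounding up)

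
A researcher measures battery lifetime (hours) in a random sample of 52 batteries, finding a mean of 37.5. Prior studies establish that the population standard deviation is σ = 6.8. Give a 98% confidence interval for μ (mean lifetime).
(35.31, 39.69)

z-interval (σ known):
z* = 2.326 for 98% confidence

Margin of error = z* · σ/√n = 2.326 · 6.8/√52 = 2.19

CI: (37.5 - 2.19, 37.5 + 2.19) = (35.31, 39.69)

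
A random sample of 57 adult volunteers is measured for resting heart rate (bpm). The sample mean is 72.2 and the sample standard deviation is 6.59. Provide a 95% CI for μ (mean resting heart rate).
(70.45, 73.95)

t-interval (σ unknown):
df = n - 1 = 56
t* = 2.003 for 95% confidence

Margin of error = t* · s/√n = 2.003 · 6.59/√57 = 1.75

CI: (70.45, 73.95)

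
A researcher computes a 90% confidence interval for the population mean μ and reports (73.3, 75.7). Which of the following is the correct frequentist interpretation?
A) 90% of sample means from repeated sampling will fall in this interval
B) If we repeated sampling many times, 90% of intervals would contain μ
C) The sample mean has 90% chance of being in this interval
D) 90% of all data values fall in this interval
B

A) Wrong — coverage applies to intervals containing μ, not to future x̄ values.
B) Correct — this is the frequentist long-run coverage interpretation.
C) Wrong — x̄ is observed and sits in the interval by construction.
D) Wrong — a CI is about the parameter μ, not individual data values.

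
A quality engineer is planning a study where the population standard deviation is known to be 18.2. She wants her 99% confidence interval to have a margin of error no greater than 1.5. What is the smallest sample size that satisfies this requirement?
n ≥ 977

For margin E ≤ 1.5:
n ≥ (z* · σ / E)²
n ≥ (2.576 · 18.2 / 1.5)²
n ≥ 976.90

Minimum n = 977 (rounding up)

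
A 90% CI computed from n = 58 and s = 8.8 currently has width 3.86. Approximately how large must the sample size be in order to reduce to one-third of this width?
n ≈ 522

CI width ∝ 1/√n
To reduce width by factor 3, need √n to grow by 3 → need 3² = 9 times as many samples.

Current: n = 58, width = 3.86
New: n = 522, width ≈ 1.27

Width reduced by factor of 3.86/1.27 = 3.04.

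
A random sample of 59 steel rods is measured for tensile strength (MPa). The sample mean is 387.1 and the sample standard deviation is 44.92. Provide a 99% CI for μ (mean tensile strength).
(371.53, 402.67)

t-interval (σ unknown):
df = n - 1 = 58
t* = 2.663 for 99% confidence

Margin of error = t* · s/√n = 2.663 · 44.92/√59 = 15.57

CI: (371.53, 402.67)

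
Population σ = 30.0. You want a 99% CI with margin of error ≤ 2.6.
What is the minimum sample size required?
n ≥ 884

For margin E ≤ 2.6:
n ≥ (z* · σ / E)²
n ≥ (2.576 · 30.0 / 2.6)²
n ≥ 883.46

Minimum n = 884 (rounding up)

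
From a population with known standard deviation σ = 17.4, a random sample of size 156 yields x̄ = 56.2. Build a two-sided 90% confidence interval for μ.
(53.91, 58.49)

z-interval (σ known):
z* = 1.645 for 90% confidence

Margin of error = z* · σ/√n = 1.645 · 17.4/√156 = 2.29

CI: (56.2 - 2.29, 56.2 + 2.29) = (53.91, 58.49)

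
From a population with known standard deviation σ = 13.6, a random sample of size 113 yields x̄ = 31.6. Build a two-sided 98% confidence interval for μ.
(28.62, 34.58)

z-interval (σ known):
z* = 2.326 for 98% confidence

Margin of error = z* · σ/√n = 2.326 · 13.6/√113 = 2.98

CI: (31.6 - 2.98, 31.6 + 2.98) = (28.62, 34.58)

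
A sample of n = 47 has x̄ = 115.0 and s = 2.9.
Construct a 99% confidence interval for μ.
(113.86, 116.14)

t-interval (σ unknown):
df = n - 1 = 46
t* = 2.687 for 99% confidence

Margin of error = t* · s/√n = 2.687 · 2.9/√47 = 1.14

CI: (113.86, 116.14)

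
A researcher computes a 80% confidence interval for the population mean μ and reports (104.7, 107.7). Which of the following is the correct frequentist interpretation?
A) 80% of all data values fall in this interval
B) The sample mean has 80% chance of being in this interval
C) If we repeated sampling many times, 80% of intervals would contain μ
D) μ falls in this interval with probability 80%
C

A) Wrong — a CI is about the parameter μ, not individual data values.
B) Wrong — x̄ is observed and sits in the interval by construction.
C) Correct — this is the frequentist long-run coverage interpretation.
D) Wrong — μ is fixed; the randomness lives in the interval, not in μ.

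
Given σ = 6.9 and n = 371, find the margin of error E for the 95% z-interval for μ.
Margin of error = 0.70

Margin of error = z* · σ/√n
= 1.960 · 6.9/√371
= 1.960 · 6.9/19.2614
= 0.70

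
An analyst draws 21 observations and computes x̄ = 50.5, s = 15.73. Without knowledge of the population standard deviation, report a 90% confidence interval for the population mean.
(44.58, 56.42)

t-interval (σ unknown):
df = n - 1 = 20
t* = 1.725 for 90% confidence

Margin of error = t* · s/√n = 1.725 · 15.73/√21 = 5.92

CI: (44.58, 56.42)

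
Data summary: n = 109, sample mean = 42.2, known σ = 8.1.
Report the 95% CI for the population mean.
(40.68, 43.72)

z-interval (σ known):
z* = 1.960 for 95% confidence

Margin of error = z* · σ/√n = 1.960 · 8.1/√109 = 1.52

CI: (42.2 - 1.52, 42.2 + 1.52) = (40.68, 43.72)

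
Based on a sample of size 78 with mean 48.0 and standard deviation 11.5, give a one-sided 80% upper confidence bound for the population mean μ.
μ ≤ 49.10

Upper bound (one-sided):
t* = 0.846 (one-sided for 80%)
Upper bound = x̄ + t* · s/√n = 48.0 + 0.846 · 11.5/√78 = 49.10

We are 80% confident that μ ≤ 49.10.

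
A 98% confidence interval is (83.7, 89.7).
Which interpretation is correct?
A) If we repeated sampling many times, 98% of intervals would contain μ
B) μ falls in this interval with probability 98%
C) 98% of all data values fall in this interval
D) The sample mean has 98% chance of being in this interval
A

A) Correct — this is the frequentist long-run coverage interpretation.
B) Wrong — μ is fixed; the randomness lives in the interval, not in μ.
C) Wrong — a CI is about the parameter μ, not individual data values.
D) Wrong — x̄ is observed and sits in the interval by construction.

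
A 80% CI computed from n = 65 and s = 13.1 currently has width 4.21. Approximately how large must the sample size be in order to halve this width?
n ≈ 260

CI width ∝ 1/√n
To reduce width by factor 2, need √n to grow by 2 → need 2² = 4 times as many samples.

Current: n = 65, width = 4.21
New: n = 260, width ≈ 2.09

Width reduced by factor of 4.21/2.09 = 2.01.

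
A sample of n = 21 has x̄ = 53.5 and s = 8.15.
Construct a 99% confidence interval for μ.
(48.44, 58.56)

t-interval (σ unknown):
df = n - 1 = 20
t* = 2.845 for 99% confidence

Margin of error = t* · s/√n = 2.845 · 8.15/√21 = 5.06

CI: (48.44, 58.56)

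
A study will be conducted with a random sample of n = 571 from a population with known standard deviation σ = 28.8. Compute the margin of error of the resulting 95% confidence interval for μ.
Margin of error = 2.36

Margin of error = z* · σ/√n
= 1.960 · 28.8/√571
= 1.960 · 28.8/23.8956
= 2.36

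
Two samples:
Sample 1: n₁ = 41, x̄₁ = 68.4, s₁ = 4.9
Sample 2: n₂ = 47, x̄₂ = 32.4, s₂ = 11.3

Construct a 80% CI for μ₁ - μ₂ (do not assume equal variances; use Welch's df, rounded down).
(33.65, 38.35)

Difference: x̄₁ - x̄₂ = 36.00
SE = √(s₁²/n₁ + s₂²/n₂) = √(4.9²/41 + 11.3²/47) = 1.8173
df = 64.52 → 64 (Welch–Satterthwaite, rounded down)
t* = 1.295

CI: 36.00 ± 1.295 · 1.8173 = 36.00 ± 2.35 = (33.65, 38.35)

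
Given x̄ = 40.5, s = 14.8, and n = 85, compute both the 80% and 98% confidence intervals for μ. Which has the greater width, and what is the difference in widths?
98% CI is wider by 3.47

df = 84
80% CI: t* = 1.292, (38.43, 42.57), width = 2 · t* · s/√n = 4.15
98% CI: t* = 2.372, (36.69, 44.31), width = 2 · t* · s/√n = 7.62

The 98% CI is wider by 7.62 - 4.15 = 3.47.
Higher confidence requires a wider interval.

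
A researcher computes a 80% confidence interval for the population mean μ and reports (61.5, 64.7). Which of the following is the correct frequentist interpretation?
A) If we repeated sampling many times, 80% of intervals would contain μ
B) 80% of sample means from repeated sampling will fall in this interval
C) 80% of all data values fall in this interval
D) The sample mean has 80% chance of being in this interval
A

A) Correct — this is the frequentist long-run coverage interpretation.
B) Wrong — coverage applies to intervals containing μ, not to future x̄ values.
C) Wrong — a CI is about the parameter μ, not individual data values.
D) Wrong — x̄ is observed and sits in the interval by construction.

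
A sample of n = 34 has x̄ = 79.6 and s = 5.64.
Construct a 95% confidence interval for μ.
(77.63, 81.57)

t-interval (σ unknown):
df = n - 1 = 33
t* = 2.035 for 95% confidence

Margin of error = t* · s/√n = 2.035 · 5.64/√34 = 1.97

CI: (77.63, 81.57)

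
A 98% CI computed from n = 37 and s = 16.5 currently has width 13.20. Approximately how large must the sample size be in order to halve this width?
n ≈ 148

CI width ∝ 1/√n
To reduce width by factor 2, need √n to grow by 2 → need 2² = 4 times as many samples.

Current: n = 37, width = 13.20
New: n = 148, width ≈ 6.38

Width reduced by factor of 13.20/6.38 = 2.07.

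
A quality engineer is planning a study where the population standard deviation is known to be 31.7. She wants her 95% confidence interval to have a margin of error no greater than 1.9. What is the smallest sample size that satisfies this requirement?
n ≥ 1070

For margin E ≤ 1.9:
n ≥ (z* · σ / E)²
n ≥ (1.960 · 31.7 / 1.9)²
n ≥ 1069.36

Minimum n = 1070 (rounding up)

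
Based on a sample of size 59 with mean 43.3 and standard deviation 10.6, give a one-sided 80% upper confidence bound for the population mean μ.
μ ≤ 44.47

Upper bound (one-sided):
t* = 0.848 (one-sided for 80%)
Upper bound = x̄ + t* · s/√n = 43.3 + 0.848 · 10.6/√59 = 44.47

We are 80% confident that μ ≤ 44.47.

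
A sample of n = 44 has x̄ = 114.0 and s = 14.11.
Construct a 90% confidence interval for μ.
(110.42, 117.58)

t-interval (σ unknown):
df = n - 1 = 43
t* = 1.681 for 90% confidence

Margin of error = t* · s/√n = 1.681 · 14.11/√44 = 3.58

CI: (110.42, 117.58)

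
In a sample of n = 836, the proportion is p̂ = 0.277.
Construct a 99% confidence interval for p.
(0.237, 0.317)

Proportion CI:
SE = √(p̂(1-p̂)/n) = √(0.277 · 0.723 / 836) = 0.01548

z* = 2.576
Margin = z* · SE = 2.576 · 0.01548 = 0.0399

CI: 0.277 ± 0.0399 = (0.237, 0.317)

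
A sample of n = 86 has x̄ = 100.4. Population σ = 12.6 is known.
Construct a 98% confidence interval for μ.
(97.24, 103.56)

z-interval (σ known):
z* = 2.326 for 98% confidence

Margin of error = z* · σ/√n = 2.326 · 12.6/√86 = 3.16

CI: (100.4 - 3.16, 100.4 + 3.16) = (97.24, 103.56)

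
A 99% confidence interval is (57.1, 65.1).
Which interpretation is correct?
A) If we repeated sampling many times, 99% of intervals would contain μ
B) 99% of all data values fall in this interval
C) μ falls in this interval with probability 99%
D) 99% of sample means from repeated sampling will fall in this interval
A

A) Correct — this is the frequentist long-run coverage interpretation.
B) Wrong — a CI is about the parameter μ, not individual data values.
C) Wrong — μ is fixed; the randomness lives in the interval, not in μ.
D) Wrong — coverage applies to intervals containing μ, not to future x̄ values.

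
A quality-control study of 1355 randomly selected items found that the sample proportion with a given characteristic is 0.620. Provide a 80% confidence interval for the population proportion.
(0.603, 0.637)

Proportion CI:
SE = √(p̂(1-p̂)/n) = √(0.620 · 0.380 / 1355) = 0.01319

z* = 1.282
Margin = z* · SE = 1.282 · 0.01319 = 0.0169

CI: 0.620 ± 0.0169 = (0.603, 0.637)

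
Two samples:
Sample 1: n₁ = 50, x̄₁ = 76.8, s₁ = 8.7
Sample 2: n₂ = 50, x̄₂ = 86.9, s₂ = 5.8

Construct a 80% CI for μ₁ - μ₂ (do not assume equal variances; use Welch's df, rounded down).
(-12.01, -8.19)

Difference: x̄₁ - x̄₂ = -10.10
SE = √(s₁²/n₁ + s₂²/n₂) = √(8.7²/50 + 5.8²/50) = 1.4787
df = 85.37 → 85 (Welch–Satterthwaite, rounded down)
t* = 1.292

CI: -10.10 ± 1.292 · 1.4787 = -10.10 ± 1.91 = (-12.01, -8.19)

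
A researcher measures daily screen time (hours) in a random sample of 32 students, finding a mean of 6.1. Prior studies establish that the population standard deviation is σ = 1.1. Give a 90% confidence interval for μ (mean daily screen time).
(5.78, 6.42)

z-interval (σ known):
z* = 1.645 for 90% confidence

Margin of error = z* · σ/√n = 1.645 · 1.1/√32 = 0.32

CI: (6.1 - 0.32, 6.1 + 0.32) = (5.78, 6.42)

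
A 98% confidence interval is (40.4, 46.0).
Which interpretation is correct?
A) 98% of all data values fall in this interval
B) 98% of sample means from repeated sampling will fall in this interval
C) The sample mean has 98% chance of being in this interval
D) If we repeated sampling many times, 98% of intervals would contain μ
D

A) Wrong — a CI is about the parameter μ, not individual data values.
B) Wrong — coverage applies to intervals containing μ, not to future x̄ values.
C) Wrong — x̄ is observed and sits in the interval by construction.
D) Correct — this is the frequentist long-run coverage interpretation.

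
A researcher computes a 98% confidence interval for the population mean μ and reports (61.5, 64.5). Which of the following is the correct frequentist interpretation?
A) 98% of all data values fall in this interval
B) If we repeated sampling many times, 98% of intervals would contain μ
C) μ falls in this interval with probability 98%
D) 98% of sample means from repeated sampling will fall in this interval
B

A) Wrong — a CI is about the parameter μ, not individual data values.
B) Correct — this is the frequentist long-run coverage interpretation.
C) Wrong — μ is fixed; the randomness lives in the interval, not in μ.
D) Wrong — coverage applies to intervals containing μ, not to future x̄ values.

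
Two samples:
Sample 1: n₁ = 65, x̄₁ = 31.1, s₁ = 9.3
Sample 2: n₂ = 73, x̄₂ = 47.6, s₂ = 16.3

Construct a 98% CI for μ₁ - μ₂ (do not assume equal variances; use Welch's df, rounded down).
(-21.76, -11.24)

Difference: x̄₁ - x̄₂ = -16.50
SE = √(s₁²/n₁ + s₂²/n₂) = √(9.3²/65 + 16.3²/73) = 2.2294
df = 116.72 → 116 (Welch–Satterthwaite, rounded down)
t* = 2.359

CI: -16.50 ± 2.359 · 2.2294 = -16.50 ± 5.26 = (-21.76, -11.24)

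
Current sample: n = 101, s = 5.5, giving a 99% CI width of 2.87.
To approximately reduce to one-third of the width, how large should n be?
n ≈ 909

CI width ∝ 1/√n
To reduce width by factor 3, need √n to grow by 3 → need 3² = 9 times as many samples.

Current: n = 101, width = 2.87
New: n = 909, width ≈ 0.94

Width reduced by factor of 2.87/0.94 = 3.05.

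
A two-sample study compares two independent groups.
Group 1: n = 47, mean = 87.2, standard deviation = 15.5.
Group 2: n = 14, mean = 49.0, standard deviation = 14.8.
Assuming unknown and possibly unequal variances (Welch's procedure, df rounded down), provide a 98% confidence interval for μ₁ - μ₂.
(26.77, 49.63)

Difference: x̄₁ - x̄₂ = 38.20
SE = √(s₁²/n₁ + s₂²/n₂) = √(15.5²/47 + 14.8²/14) = 4.5560
df = 22.21 → 22 (Welch–Satterthwaite, rounded down)
t* = 2.508

CI: 38.20 ± 2.508 · 4.5560 = 38.20 ± 11.43 = (26.77, 49.63)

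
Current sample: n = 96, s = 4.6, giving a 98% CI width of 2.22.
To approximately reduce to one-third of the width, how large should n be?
n ≈ 864

CI width ∝ 1/√n
To reduce width by factor 3, need √n to grow by 3 → need 3² = 9 times as many samples.

Current: n = 96, width = 2.22
New: n = 864, width ≈ 0.73

Width reduced by factor of 2.22/0.73 = 3.04.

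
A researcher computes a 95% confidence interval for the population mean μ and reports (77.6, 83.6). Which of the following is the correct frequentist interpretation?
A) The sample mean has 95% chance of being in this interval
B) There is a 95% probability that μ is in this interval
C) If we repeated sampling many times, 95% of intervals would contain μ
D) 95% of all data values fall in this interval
C

A) Wrong — x̄ is observed and sits in the interval by construction.
B) Wrong — μ is fixed; the randomness lives in the interval, not in μ.
C) Correct — this is the frequentist long-run coverage interpretation.
D) Wrong — a CI is about the parameter μ, not individual data values.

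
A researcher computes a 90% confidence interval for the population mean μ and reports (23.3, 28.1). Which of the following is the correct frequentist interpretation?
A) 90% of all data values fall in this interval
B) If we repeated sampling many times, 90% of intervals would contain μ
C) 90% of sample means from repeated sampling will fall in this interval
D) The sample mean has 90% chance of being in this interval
B

A) Wrong — a CI is about the parameter μ, not individual data values.
B) Correct — this is the frequentist long-run coverage interpretation.
C) Wrong — coverage applies to intervals containing μ, not to future x̄ values.
D) Wrong — x̄ is observed and sits in the interval by construction.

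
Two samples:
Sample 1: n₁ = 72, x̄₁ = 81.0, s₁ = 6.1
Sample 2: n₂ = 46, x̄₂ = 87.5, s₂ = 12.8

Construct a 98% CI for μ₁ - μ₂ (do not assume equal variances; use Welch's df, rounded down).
(-11.33, -1.67)

Difference: x̄₁ - x̄₂ = -6.50
SE = √(s₁²/n₁ + s₂²/n₂) = √(6.1²/72 + 12.8²/46) = 2.0195
df = 58.23 → 58 (Welch–Satterthwaite, rounded down)
t* = 2.392

CI: -6.50 ± 2.392 · 2.0195 = -6.50 ± 4.83 = (-11.33, -1.67)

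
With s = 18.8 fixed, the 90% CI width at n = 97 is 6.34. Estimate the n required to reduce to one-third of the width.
n ≈ 873

CI width ∝ 1/√n
To reduce width by factor 3, need √n to grow by 3 → need 3² = 9 times as many samples.

Current: n = 97, width = 6.34
New: n = 873, width ≈ 2.10

Width reduced by factor of 6.34/2.10 = 3.02.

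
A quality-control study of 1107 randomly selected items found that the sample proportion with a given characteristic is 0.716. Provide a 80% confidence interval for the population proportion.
(0.699, 0.733)

Proportion CI:
SE = √(p̂(1-p̂)/n) = √(0.716 · 0.284 / 1107) = 0.01355

z* = 1.282
Margin = z* · SE = 1.282 · 0.01355 = 0.0174

CI: 0.716 ± 0.0174 = (0.699, 0.733)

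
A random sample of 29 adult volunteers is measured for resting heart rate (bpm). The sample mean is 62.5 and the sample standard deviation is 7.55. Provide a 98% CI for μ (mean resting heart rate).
(59.04, 65.96)

t-interval (σ unknown):
df = n - 1 = 28
t* = 2.467 for 98% confidence

Margin of error = t* · s/√n = 2.467 · 7.55/√29 = 3.46

CI: (59.04, 65.96)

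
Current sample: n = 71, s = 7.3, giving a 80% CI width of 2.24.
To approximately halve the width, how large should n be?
n ≈ 284

CI width ∝ 1/√n
To reduce width by factor 2, need √n to grow by 2 → need 2² = 4 times as many samples.

Current: n = 71, width = 2.24
New: n = 284, width ≈ 1.11

Width reduced by factor of 2.24/1.11 = 2.02.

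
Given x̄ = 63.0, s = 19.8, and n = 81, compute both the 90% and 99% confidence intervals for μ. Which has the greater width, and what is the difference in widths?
99% CI is wider by 4.29

df = 80
90% CI: t* = 1.664, (59.34, 66.66), width = 2 · t* · s/√n = 7.32
99% CI: t* = 2.639, (57.19, 68.81), width = 2 · t* · s/√n = 11.61

The 99% CI is wider by 11.61 - 7.32 = 4.29.
Higher confidence requires a wider interval.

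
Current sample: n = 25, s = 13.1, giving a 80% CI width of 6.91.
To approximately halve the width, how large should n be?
n ≈ 100

CI width ∝ 1/√n
To reduce width by factor 2, need √n to grow by 2 → need 2² = 4 times as many samples.

Current: n = 25, width = 6.91
New: n = 100, width ≈ 3.38

Width reduced by factor of 6.91/3.38 = 2.04.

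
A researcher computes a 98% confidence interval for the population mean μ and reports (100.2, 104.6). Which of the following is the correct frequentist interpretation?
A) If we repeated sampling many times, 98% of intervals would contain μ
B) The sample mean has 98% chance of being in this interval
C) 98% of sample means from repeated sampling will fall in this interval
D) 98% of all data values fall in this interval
A

A) Correct — this is the frequentist long-run coverage interpretation.
B) Wrong — x̄ is observed and sits in the interval by construction.
C) Wrong — coverage applies to intervals containing μ, not to future x̄ values.
D) Wrong — a CI is about the parameter μ, not individual data values.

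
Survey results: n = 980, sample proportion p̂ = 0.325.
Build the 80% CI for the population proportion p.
(0.306, 0.344)

Proportion CI:
SE = √(p̂(1-p̂)/n) = √(0.325 · 0.675 / 980) = 0.01496

z* = 1.282
Margin = z* · SE = 1.282 · 0.01496 = 0.0192

CI: 0.325 ± 0.0192 = (0.306, 0.344)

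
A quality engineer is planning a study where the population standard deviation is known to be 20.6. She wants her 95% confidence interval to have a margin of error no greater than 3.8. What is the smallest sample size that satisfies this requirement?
n ≥ 113

For margin E ≤ 3.8:
n ≥ (z* · σ / E)²
n ≥ (1.960 · 20.6 / 3.8)²
n ≥ 112.90

Minimum n = 113 (rounding up)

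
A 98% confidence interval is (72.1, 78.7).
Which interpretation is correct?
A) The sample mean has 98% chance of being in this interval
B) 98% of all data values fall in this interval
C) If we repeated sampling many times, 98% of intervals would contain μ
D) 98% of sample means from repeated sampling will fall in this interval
C

A) Wrong — x̄ is observed and sits in the interval by construction.
B) Wrong — a CI is about the parameter μ, not individual data values.
C) Correct — this is the frequentist long-run coverage interpretation.
D) Wrong — coverage applies to intervals containing μ, not to future x̄ values.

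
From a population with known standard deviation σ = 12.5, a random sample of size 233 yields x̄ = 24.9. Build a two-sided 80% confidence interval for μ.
(23.85, 25.95)

z-interval (σ known):
z* = 1.282 for 80% confidence

Margin of error = z* · σ/√n = 1.282 · 12.5/√233 = 1.05

CI: (24.9 - 1.05, 24.9 + 1.05) = (23.85, 25.95)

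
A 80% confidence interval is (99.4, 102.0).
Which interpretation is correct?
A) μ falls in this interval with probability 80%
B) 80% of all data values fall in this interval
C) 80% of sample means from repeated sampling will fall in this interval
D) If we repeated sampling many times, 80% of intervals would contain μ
D

A) Wrong — μ is fixed; the randomness lives in the interval, not in μ.
B) Wrong — a CI is about the parameter μ, not individual data values.
C) Wrong — coverage applies to intervals containing μ, not to future x̄ values.
D) Correct — this is the frequentist long-run coverage interpretation.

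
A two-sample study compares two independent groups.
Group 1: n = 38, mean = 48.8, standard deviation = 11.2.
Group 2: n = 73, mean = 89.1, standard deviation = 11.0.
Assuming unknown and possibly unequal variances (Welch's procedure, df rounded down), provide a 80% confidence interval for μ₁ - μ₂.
(-43.18, -37.42)

Difference: x̄₁ - x̄₂ = -40.30
SE = √(s₁²/n₁ + s₂²/n₂) = √(11.2²/38 + 11.0²/73) = 2.2268
df = 73.91 → 73 (Welch–Satterthwaite, rounded down)
t* = 1.293

CI: -40.30 ± 1.293 · 2.2268 = -40.30 ± 2.88 = (-43.18, -37.42)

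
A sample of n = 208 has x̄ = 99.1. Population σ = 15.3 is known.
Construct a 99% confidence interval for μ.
(96.37, 101.83)

z-interval (σ known):
z* = 2.576 for 99% confidence

Margin of error = z* · σ/√n = 2.576 · 15.3/√208 = 2.73

CI: (99.1 - 2.73, 99.1 + 2.73) = (96.37, 101.83)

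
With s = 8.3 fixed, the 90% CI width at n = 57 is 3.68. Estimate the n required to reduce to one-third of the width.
n ≈ 513

CI width ∝ 1/√n
To reduce width by factor 3, need √n to grow by 3 → need 3² = 9 times as many samples.

Current: n = 57, width = 3.68
New: n = 513, width ≈ 1.21

Width reduced by factor of 3.68/1.21 = 3.04.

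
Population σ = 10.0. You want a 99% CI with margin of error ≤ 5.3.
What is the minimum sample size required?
n ≥ 24

For margin E ≤ 5.3:
n ≥ (z* · σ / E)²
n ≥ (2.576 · 10.0 / 5.3)²
n ≥ 23.62

Minimum n = 24 (rounding up)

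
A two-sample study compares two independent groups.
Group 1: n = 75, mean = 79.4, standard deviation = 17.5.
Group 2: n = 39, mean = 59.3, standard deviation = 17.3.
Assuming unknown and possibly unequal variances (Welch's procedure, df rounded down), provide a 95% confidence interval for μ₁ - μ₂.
(13.27, 26.93)

Difference: x̄₁ - x̄₂ = 20.10
SE = √(s₁²/n₁ + s₂²/n₂) = √(17.5²/75 + 17.3²/39) = 3.4289
df = 77.88 → 77 (Welch–Satterthwaite, rounded down)
t* = 1.991

CI: 20.10 ± 1.991 · 3.4289 = 20.10 ± 6.83 = (13.27, 26.93)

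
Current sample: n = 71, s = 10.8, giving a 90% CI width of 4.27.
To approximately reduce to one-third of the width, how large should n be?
n ≈ 639

CI width ∝ 1/√n
To reduce width by factor 3, need √n to grow by 3 → need 3² = 9 times as many samples.

Current: n = 71, width = 4.27
New: n = 639, width ≈ 1.41

Width reduced by factor of 4.27/1.41 = 3.03.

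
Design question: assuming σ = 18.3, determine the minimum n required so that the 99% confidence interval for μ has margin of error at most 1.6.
n ≥ 869

For margin E ≤ 1.6:
n ≥ (z* · σ / E)²
n ≥ (2.576 · 18.3 / 1.6)²
n ≥ 868.07

Minimum n = 869 (rounding up)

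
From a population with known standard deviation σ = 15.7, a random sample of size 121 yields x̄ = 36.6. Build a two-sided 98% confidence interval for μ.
(33.28, 39.92)

z-interval (σ known):
z* = 2.326 for 98% confidence

Margin of error = z* · σ/√n = 2.326 · 15.7/√121 = 3.32

CI: (36.6 - 3.32, 36.6 + 3.32) = (33.28, 39.92)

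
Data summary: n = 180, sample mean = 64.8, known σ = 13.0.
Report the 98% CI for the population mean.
(62.55, 67.05)

z-interval (σ known):
z* = 2.326 for 98% confidence

Margin of error = z* · σ/√n = 2.326 · 13.0/√180 = 2.25

CI: (64.8 - 2.25, 64.8 + 2.25) = (62.55, 67.05)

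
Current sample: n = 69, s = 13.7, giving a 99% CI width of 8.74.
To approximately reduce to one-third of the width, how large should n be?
n ≈ 621

CI width ∝ 1/√n
To reduce width by factor 3, need √n to grow by 3 → need 3² = 9 times as many samples.

Current: n = 69, width = 8.74
New: n = 621, width ≈ 2.84

Width reduced by factor of 8.74/2.84 = 3.08.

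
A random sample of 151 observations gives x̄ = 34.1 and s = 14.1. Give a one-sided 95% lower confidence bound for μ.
μ ≥ 32.20

Lower bound (one-sided):
t* = 1.655 (one-sided for 95%)
Lower bound = x̄ - t* · s/√n = 34.1 - 1.655 · 14.1/√151 = 32.20

We are 95% confident that μ ≥ 32.20.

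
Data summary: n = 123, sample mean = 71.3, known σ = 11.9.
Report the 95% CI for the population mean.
(69.20, 73.40)

z-interval (σ known):
z* = 1.960 for 95% confidence

Margin of error = z* · σ/√n = 1.960 · 11.9/√123 = 2.10

CI: (71.3 - 2.10, 71.3 + 2.10) = (69.20, 73.40)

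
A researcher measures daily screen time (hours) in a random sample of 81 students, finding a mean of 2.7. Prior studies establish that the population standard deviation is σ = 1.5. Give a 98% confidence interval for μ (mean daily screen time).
(2.31, 3.09)

z-interval (σ known):
z* = 2.326 for 98% confidence

Margin of error = z* · σ/√n = 2.326 · 1.5/√81 = 0.39

CI: (2.7 - 0.39, 2.7 + 0.39) = (2.31, 3.09)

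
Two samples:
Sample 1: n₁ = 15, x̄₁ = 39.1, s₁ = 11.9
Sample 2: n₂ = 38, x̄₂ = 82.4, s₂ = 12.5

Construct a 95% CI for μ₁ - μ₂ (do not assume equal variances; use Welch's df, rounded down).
(-50.87, -35.73)

Difference: x̄₁ - x̄₂ = -43.30
SE = √(s₁²/n₁ + s₂²/n₂) = √(11.9²/15 + 12.5²/38) = 3.6814
df = 26.92 → 26 (Welch–Satterthwaite, rounded down)
t* = 2.056

CI: -43.30 ± 2.056 · 3.6814 = -43.30 ± 7.57 = (-50.87, -35.73)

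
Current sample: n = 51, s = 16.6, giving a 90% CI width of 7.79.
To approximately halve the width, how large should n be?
n ≈ 204

CI width ∝ 1/√n
To reduce width by factor 2, need √n to grow by 2 → need 2² = 4 times as many samples.

Current: n = 51, width = 7.79
New: n = 204, width ≈ 3.84

Width reduced by factor of 7.79/3.84 = 2.03.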